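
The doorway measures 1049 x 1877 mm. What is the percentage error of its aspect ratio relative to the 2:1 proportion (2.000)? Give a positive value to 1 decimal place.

10.5%

Ratio = 1877 / 1049 ≈ 1.7893.
Ideal 2:1 = 2.0000. |1.7893 − 2.0000| / 2.0000 ≈ 10.54% → 10.5%.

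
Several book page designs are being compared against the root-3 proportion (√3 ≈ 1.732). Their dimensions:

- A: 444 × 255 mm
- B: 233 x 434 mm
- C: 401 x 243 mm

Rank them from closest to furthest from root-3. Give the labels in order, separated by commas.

Ratios: A = 444 / 255 ≈ 1.741; B = 434 / 233 ≈ 1.863; C = 401 / 243 ≈ 1.650.
|Δ from 1.732|: A 0.009; B 0.131; C 0.082.

A, C, B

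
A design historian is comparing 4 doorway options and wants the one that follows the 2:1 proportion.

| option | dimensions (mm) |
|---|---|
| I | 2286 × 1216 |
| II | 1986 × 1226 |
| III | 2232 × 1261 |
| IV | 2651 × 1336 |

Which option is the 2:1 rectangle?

IV

Target 2:1 ≈ 2.000.
I: 1.880 (Δ0.120)  II: 1.620 (Δ0.380)  III: 1.770 (Δ0.230)  IV: 1.984 (Δ0.016)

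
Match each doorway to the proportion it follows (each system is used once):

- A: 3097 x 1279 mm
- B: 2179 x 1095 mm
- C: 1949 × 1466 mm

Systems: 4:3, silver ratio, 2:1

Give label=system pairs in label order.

A=silver ratio, B=2:1, C=4:3

A = 3097/1279 ≈ 2.421 → silver ratio (2.414)
B = 2179/1095 ≈ 1.990 → 2:1 (2.000)
C = 1949/1466 ≈ 1.329 → 4:3 (1.333)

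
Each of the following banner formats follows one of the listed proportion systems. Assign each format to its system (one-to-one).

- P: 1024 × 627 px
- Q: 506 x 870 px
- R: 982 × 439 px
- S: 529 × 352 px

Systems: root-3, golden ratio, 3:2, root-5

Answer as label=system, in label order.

Ratios: P ≈ 1.633; Q ≈ 1.719; R ≈ 2.237; S ≈ 1.503.
Targets: root-3 ≈ 1.732; golden ratio ≈ 1.618; 3:2 ≈ 1.500; root-5 ≈ 2.236.

P=golden ratio, Q=root-3, R=root-5, S=3:2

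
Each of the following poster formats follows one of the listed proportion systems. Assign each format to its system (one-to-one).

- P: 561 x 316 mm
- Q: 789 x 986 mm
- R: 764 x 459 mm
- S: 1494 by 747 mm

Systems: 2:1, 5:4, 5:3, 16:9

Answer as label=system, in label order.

Ratios: P ≈ 1.775; Q ≈ 1.250; R ≈ 1.664; S ≈ 2.000.
Targets: 2:1 ≈ 2.000; 5:4 ≈ 1.250; 5:3 ≈ 1.667; 16:9 ≈ 1.778.

P=16:9, Q=5:4, R=5:3, S=2:1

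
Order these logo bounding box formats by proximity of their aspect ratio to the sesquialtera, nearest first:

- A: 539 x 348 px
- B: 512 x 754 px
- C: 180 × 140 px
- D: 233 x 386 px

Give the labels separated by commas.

B, A, D, C

Ratios: A = 539 / 348 ≈ 1.549; B = 754 / 512 ≈ 1.473; C = 180 / 140 ≈ 1.286; D = 386 / 233 ≈ 1.657.
|Δ from 1.500|: A 0.049; B 0.027; C 0.214; D 0.157.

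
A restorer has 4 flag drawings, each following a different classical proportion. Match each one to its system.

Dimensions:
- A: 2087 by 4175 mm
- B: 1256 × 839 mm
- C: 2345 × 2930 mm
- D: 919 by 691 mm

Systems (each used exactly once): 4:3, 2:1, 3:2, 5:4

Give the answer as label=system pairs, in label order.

Ratios: A ≈ 2.000; B ≈ 1.497; C ≈ 1.249; D ≈ 1.330.
Targets: 4:3 ≈ 1.333; 2:1 ≈ 2.000; 3:2 ≈ 1.500; 5:4 ≈ 1.250.

A=2:1, B=3:2, C=5:4, D=4:3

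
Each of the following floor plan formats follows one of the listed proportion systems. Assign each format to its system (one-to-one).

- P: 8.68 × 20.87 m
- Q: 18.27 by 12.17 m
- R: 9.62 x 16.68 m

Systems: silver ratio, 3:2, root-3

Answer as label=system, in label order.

Ratios: P ≈ 2.404; Q ≈ 1.501; R ≈ 1.734.
Targets: silver ratio ≈ 2.414; 3:2 ≈ 1.500; root-3 ≈ 1.732.

P=silver ratio, Q=3:2, R=root-3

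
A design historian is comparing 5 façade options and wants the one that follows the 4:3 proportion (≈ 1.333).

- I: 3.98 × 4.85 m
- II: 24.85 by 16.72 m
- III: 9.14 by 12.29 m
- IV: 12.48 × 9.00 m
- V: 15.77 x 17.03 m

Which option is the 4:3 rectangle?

III

Ratios (long/short): I ≈ 1.219; II ≈ 1.486; III ≈ 1.345; IV ≈ 1.387; V ≈ 1.080.
4:3 ≈ 1.333; option III is nearest (Δ 0.012).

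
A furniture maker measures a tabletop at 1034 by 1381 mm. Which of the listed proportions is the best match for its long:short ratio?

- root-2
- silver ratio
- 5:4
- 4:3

Ratio = 1381 / 1034 ≈ 1.336.
Distances: root-2 1.414 (Δ 0.078); silver ratio 2.414 (Δ 1.078); 5:4 1.250 (Δ 0.086); 4:3 1.333 (Δ 0.003).

4:3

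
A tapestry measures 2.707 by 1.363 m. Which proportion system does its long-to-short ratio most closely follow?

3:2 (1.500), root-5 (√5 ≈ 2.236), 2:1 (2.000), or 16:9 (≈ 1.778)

Ratio = 2.707 / 1.363 ≈ 1.986.
Distances: 3:2 1.500 (Δ 0.486); root-5 2.236 (Δ 0.250); 2:1 2.000 (Δ 0.014); 16:9 1.778 (Δ 0.208).

2:1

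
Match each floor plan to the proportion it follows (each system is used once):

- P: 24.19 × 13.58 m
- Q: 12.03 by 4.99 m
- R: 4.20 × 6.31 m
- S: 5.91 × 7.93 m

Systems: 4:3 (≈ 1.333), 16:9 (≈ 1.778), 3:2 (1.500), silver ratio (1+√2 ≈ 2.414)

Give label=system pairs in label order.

P = 24.19/13.58 ≈ 1.781 → 16:9 (1.778)
Q = 12.03/4.99 ≈ 2.411 → silver ratio (2.414)
R = 6.31/4.20 ≈ 1.502 → 3:2 (1.500)
S = 7.93/5.91 ≈ 1.342 → 4:3 (1.333)

P=16:9, Q=silver ratio, R=3:2, S=4:3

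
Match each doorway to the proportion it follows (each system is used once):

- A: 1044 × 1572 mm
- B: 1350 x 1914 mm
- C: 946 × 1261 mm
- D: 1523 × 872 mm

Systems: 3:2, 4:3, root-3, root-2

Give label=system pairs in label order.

Ratios: A ≈ 1.506; B ≈ 1.418; C ≈ 1.333; D ≈ 1.747.
Targets: 3:2 ≈ 1.500; 4:3 ≈ 1.333; root-3 ≈ 1.732; root-2 ≈ 1.414.

A=3:2, B=root-2, C=4:3, D=root-3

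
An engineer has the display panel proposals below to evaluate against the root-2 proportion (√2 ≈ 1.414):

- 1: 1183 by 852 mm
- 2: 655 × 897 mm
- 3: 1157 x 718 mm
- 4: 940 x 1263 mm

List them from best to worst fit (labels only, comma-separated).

1, 2, 4, 3

Ratios: 1 = 1183 / 852 ≈ 1.388; 2 = 897 / 655 ≈ 1.369; 3 = 1157 / 718 ≈ 1.611; 4 = 1263 / 940 ≈ 1.344.
|Δ from 1.414|: 1 0.026; 2 0.045; 3 0.197; 4 0.070.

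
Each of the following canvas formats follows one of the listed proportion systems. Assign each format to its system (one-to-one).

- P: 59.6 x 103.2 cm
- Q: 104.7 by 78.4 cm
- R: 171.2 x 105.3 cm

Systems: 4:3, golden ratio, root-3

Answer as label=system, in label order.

P=root-3, Q=4:3, R=golden ratio

Ratios: P ≈ 1.732; Q ≈ 1.335; R ≈ 1.626.
Targets: 4:3 ≈ 1.333; golden ratio ≈ 1.618; root-3 ≈ 1.732.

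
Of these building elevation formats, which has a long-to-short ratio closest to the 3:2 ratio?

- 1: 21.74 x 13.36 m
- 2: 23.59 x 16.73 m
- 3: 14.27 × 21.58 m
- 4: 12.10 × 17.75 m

3

Target 3:2 ≈ 1.500.
1: 1.627 (Δ0.127)  2: 1.410 (Δ0.090)  3: 1.512 (Δ0.012)  4: 1.467 (Δ0.033)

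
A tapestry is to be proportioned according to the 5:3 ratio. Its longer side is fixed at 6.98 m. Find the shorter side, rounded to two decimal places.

4.19 m

5:3 ≈ 1.66667.
Shorter side = 6.98 ÷ 1.66667 ≈ 4.1880 → 4.19 m.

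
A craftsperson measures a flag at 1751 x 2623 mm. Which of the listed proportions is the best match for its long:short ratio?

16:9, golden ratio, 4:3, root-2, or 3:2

3:2

Ratio = 2623 / 1751 ≈ 1.498.
Distances: 16:9 1.778 (Δ 0.280); golden ratio 1.618 (Δ 0.120); 4:3 1.333 (Δ 0.165); root-2 1.414 (Δ 0.084); 3:2 1.500 (Δ 0.002).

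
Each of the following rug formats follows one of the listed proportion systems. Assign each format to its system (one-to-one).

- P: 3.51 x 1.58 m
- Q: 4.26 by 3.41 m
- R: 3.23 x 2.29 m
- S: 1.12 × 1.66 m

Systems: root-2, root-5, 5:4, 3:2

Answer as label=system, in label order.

Ratios: P ≈ 2.222; Q ≈ 1.249; R ≈ 1.410; S ≈ 1.482.
Targets: root-2 ≈ 1.414; root-5 ≈ 2.236; 5:4 ≈ 1.250; 3:2 ≈ 1.500.

P=root-5, Q=5:4, R=root-2, S=3:2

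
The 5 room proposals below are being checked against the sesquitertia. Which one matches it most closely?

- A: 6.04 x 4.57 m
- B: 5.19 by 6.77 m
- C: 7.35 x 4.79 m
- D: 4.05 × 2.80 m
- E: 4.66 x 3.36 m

A

Target 4:3 ≈ 1.333.
A: 1.322 (Δ0.011)  B: 1.304 (Δ0.029)  C: 1.534 (Δ0.201)  D: 1.446 (Δ0.113)  E: 1.387 (Δ0.054)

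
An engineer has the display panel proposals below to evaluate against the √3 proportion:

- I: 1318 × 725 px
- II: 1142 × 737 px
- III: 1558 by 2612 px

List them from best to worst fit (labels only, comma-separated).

III, I, II

Ratios: I = 1318 / 725 ≈ 1.818; II = 1142 / 737 ≈ 1.550; III = 2612 / 1558 ≈ 1.677.
|Δ from 1.732|: I 0.086; II 0.182; III 0.055.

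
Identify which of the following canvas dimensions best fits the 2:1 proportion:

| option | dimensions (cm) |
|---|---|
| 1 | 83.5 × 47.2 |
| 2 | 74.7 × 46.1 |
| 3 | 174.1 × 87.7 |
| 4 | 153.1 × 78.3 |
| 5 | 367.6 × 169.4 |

Target 2:1 ≈ 2.000.
1: 1.769 (Δ0.231)  2: 1.620 (Δ0.380)  3: 1.985 (Δ0.015)  4: 1.955 (Δ0.045)  5: 2.170 (Δ0.170)

3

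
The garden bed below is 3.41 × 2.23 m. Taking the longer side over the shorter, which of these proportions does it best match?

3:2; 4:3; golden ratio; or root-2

3.41/2.23 ≈ 1.529. Nearest candidates are 3:2 (1.500, off by 0.029) and golden ratio (1.618, off by 0.089).

3:2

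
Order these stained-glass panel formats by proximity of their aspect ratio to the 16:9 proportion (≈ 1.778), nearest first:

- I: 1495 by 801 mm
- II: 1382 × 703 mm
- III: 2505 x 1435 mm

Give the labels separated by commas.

Ratios: I = 1495 / 801 ≈ 1.866; II = 1382 / 703 ≈ 1.966; III = 2505 / 1435 ≈ 1.746.
|Δ from 1.778|: I 0.088; II 0.188; III 0.032.

III, I, II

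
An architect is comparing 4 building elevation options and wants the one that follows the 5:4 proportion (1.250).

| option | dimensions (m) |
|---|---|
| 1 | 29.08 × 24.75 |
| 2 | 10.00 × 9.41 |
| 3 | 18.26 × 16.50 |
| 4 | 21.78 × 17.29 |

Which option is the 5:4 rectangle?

4

Target 5:4 ≈ 1.250.
1: 1.175 (Δ0.075)  2: 1.063 (Δ0.187)  3: 1.107 (Δ0.143)  4: 1.260 (Δ0.010)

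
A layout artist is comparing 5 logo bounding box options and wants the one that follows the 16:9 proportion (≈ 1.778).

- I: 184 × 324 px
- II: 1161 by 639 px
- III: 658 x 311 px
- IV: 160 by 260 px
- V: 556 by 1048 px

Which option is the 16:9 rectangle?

Ratios (long/short): I ≈ 1.761; II ≈ 1.817; III ≈ 2.116; IV ≈ 1.625; V ≈ 1.885.
16:9 ≈ 1.778; option I is nearest (Δ 0.017).

I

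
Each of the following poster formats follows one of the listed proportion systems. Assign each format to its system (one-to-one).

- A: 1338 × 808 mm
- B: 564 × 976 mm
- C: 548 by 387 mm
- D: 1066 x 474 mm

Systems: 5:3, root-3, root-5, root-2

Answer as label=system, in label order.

A=5:3, B=root-3, C=root-2, D=root-5

A = 1338/808 ≈ 1.656 → 5:3 (1.667)
B = 976/564 ≈ 1.730 → root-3 (1.732)
C = 548/387 ≈ 1.416 → root-2 (1.414)
D = 1066/474 ≈ 2.249 → root-5 (2.236)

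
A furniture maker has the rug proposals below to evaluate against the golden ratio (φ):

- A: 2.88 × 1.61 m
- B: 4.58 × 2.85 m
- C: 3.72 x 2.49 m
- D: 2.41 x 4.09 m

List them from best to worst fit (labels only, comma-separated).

B, D, C, A

Ratios: A = 2.88 / 1.61 ≈ 1.789; B = 4.58 / 2.85 ≈ 1.607; C = 3.72 / 2.49 ≈ 1.494; D = 4.09 / 2.41 ≈ 1.697.
|Δ from 1.618|: A 0.171; B 0.011; C 0.124; D 0.079.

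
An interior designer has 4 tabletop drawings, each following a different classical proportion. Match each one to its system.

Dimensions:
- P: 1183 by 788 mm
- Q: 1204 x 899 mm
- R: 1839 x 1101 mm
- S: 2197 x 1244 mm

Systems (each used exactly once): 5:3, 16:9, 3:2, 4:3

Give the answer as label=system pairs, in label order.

P=3:2, Q=4:3, R=5:3, S=16:9

Ratios: P ≈ 1.501; Q ≈ 1.339; R ≈ 1.670; S ≈ 1.766.
Targets: 5:3 ≈ 1.667; 16:9 ≈ 1.778; 3:2 ≈ 1.500; 4:3 ≈ 1.333.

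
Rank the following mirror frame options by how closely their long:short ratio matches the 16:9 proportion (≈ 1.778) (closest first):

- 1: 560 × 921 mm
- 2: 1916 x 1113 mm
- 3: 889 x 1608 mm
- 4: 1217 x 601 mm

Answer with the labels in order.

3, 2, 1, 4

Ratios: 1 = 921 / 560 ≈ 1.645; 2 = 1916 / 1113 ≈ 1.721; 3 = 1608 / 889 ≈ 1.809; 4 = 1217 / 601 ≈ 2.025.
|Δ from 1.778|: 1 0.133; 2 0.057; 3 0.031; 4 0.247.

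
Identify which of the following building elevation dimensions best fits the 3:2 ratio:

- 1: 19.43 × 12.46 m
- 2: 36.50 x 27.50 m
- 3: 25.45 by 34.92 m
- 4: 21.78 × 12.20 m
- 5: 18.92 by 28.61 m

Ratios (long/short): 1 ≈ 1.559; 2 ≈ 1.327; 3 ≈ 1.372; 4 ≈ 1.785; 5 ≈ 1.512.
3:2 ≈ 1.500; option 5 is nearest (Δ 0.012).

5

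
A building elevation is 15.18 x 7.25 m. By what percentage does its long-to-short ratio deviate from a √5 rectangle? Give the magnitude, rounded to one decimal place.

6.4%

Ratio = 15.18 / 7.25 ≈ 2.0938.
Ideal root-5 ≈ 2.2361. |2.0938 − 2.2361| / 2.2361 ≈ 6.36% → 6.4%.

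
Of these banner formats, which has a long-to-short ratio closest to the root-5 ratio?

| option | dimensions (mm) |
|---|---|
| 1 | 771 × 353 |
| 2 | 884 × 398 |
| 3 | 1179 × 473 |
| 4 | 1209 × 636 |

Ratios (long/short): 1 ≈ 2.184; 2 ≈ 2.221; 3 ≈ 2.493; 4 ≈ 1.901.
root-5 ≈ 2.236; option 2 is nearest (Δ 0.015).

2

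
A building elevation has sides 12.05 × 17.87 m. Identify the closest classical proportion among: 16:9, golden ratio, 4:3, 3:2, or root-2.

3:2

17.87/12.05 ≈ 1.483. Nearest candidates are 3:2 (1.500, off by 0.017) and root-2 (1.414, off by 0.069).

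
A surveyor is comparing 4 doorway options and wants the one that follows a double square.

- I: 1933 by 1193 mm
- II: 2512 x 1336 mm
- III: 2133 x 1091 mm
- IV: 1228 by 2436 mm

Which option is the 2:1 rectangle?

Ratios (long/short): I ≈ 1.620; II ≈ 1.880; III ≈ 1.955; IV ≈ 1.984.
2:1 ≈ 2.000; option IV is nearest (Δ 0.016).

IV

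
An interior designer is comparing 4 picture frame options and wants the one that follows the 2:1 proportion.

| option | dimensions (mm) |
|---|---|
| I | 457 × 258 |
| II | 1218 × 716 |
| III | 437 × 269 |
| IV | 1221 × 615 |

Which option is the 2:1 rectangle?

IV

Ratios (long/short): I ≈ 1.771; II ≈ 1.701; III ≈ 1.625; IV ≈ 1.985.
2:1 ≈ 2.000; option IV is nearest (Δ 0.015).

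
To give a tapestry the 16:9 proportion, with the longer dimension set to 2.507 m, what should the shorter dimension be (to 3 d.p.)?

1.410 m

16:9 ≈ 1.77778.
Shorter side = 2.507 ÷ 1.77778 ≈ 1.41019 → 1.410 m.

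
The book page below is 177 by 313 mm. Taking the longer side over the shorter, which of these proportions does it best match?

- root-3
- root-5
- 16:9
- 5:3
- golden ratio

16:9

Ratio = 313 / 177 ≈ 1.768.
Distances: root-3 1.732 (Δ 0.036); root-5 2.236 (Δ 0.468); 16:9 1.778 (Δ 0.010); 5:3 1.667 (Δ 0.101); golden ratio 1.618 (Δ 0.150).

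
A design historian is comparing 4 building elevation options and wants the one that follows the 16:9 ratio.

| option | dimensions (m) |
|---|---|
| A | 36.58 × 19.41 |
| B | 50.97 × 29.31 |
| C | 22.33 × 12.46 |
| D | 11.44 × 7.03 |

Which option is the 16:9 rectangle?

Target 16:9 ≈ 1.778.
A: 1.885 (Δ0.107)  B: 1.739 (Δ0.039)  C: 1.792 (Δ0.014)  D: 1.627 (Δ0.151)

C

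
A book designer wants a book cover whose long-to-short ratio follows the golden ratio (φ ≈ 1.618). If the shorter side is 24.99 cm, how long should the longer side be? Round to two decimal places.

40.43 cm

golden ratio ≈ 1.61803.
Longer side = 24.99 × 1.61803 ≈ 40.4346 → 40.43 cm.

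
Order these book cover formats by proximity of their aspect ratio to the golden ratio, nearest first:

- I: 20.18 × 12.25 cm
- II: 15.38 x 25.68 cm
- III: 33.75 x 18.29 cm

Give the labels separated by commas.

Ratios: I = 20.18 / 12.25 ≈ 1.647; II = 25.68 / 15.38 ≈ 1.670; III = 33.75 / 18.29 ≈ 1.845.
|Δ from 1.618|: I 0.029; II 0.052; III 0.227.

I, II, III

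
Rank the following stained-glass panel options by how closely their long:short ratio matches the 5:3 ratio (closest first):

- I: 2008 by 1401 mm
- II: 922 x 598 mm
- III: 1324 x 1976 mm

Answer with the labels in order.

I: 2008/1401 ≈ 1.433 → |1.433 − 1.667| = 0.234
II: 922/598 ≈ 1.542 → |1.542 − 1.667| = 0.125
III: 1976/1324 ≈ 1.492 → |1.492 − 1.667| = 0.175

II, III, I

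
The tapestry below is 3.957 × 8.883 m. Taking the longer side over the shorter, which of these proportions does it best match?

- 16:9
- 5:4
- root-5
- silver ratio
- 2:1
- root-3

root-5

Ratio = 8.883 / 3.957 ≈ 2.245.
Distances: 16:9 1.778 (Δ 0.467); 5:4 1.250 (Δ 0.995); root-5 2.236 (Δ 0.009); silver ratio 2.414 (Δ 0.169); 2:1 2.000 (Δ 0.245); root-3 1.732 (Δ 0.513).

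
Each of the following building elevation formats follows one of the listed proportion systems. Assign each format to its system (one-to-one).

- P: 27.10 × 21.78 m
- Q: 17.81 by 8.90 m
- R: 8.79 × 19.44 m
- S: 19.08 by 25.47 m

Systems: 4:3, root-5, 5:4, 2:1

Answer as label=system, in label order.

Ratios: P ≈ 1.244; Q ≈ 2.001; R ≈ 2.212; S ≈ 1.335.
Targets: 4:3 ≈ 1.333; root-5 ≈ 2.236; 5:4 ≈ 1.250; 2:1 ≈ 2.000.

P=5:4, Q=2:1, R=root-5, S=4:3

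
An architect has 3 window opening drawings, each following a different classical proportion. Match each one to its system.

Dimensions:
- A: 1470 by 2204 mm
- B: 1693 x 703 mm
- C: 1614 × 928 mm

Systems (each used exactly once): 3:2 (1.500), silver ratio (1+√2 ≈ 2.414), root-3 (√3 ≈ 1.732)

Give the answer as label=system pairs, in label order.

A=3:2, B=silver ratio, C=root-3

Ratios: A ≈ 1.499; B ≈ 2.408; C ≈ 1.739.
Targets: 3:2 ≈ 1.500; silver ratio ≈ 2.414; root-3 ≈ 1.732.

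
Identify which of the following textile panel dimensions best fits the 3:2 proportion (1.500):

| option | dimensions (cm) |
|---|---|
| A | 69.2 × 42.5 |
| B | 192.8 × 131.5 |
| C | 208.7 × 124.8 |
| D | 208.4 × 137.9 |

D

Ratios (long/short): A ≈ 1.628; B ≈ 1.466; C ≈ 1.672; D ≈ 1.511.
3:2 ≈ 1.500; option D is nearest (Δ 0.011).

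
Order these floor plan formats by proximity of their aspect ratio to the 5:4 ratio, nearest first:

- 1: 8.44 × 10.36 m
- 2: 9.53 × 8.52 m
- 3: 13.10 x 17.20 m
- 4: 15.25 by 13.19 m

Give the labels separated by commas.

1, 3, 4, 2

Ratios: 1 = 10.36 / 8.44 ≈ 1.227; 2 = 9.53 / 8.52 ≈ 1.119; 3 = 17.20 / 13.10 ≈ 1.313; 4 = 15.25 / 13.19 ≈ 1.156.
|Δ from 1.250|: 1 0.023; 2 0.131; 3 0.063; 4 0.094.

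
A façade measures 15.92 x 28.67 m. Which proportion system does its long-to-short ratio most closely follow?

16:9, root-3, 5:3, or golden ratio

28.67/15.92 ≈ 1.801. Nearest candidates are 16:9 (1.778, off by 0.023) and root-3 (1.732, off by 0.069).

16:9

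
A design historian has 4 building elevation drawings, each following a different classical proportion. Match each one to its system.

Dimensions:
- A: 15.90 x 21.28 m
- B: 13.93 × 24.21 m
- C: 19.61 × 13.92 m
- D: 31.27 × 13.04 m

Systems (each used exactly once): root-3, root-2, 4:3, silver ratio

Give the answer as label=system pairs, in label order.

A=4:3, B=root-3, C=root-2, D=silver ratio

Ratios: A ≈ 1.338; B ≈ 1.738; C ≈ 1.409; D ≈ 2.398.
Targets: root-3 ≈ 1.732; root-2 ≈ 1.414; 4:3 ≈ 1.333; silver ratio ≈ 2.414.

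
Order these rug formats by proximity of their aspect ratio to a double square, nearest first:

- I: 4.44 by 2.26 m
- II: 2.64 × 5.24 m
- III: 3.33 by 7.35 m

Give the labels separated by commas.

Ratios: I = 4.44 / 2.26 ≈ 1.965; II = 5.24 / 2.64 ≈ 1.985; III = 7.35 / 3.33 ≈ 2.207.
|Δ from 2.000|: I 0.035; II 0.015; III 0.207.

II, I, III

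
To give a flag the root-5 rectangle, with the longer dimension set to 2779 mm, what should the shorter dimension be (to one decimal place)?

root-5 ≈ 2.23607.
Shorter side = 2779 ÷ 2.23607 ≈ 1242.805 → 1242.8 mm.

1242.8 mm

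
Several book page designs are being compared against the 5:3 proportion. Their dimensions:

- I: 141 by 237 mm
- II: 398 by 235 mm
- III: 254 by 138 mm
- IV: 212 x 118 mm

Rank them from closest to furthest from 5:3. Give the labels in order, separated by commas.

Ratios: I = 237 / 141 ≈ 1.681; II = 398 / 235 ≈ 1.694; III = 254 / 138 ≈ 1.841; IV = 212 / 118 ≈ 1.797.
|Δ from 1.667|: I 0.014; II 0.027; III 0.174; IV 0.130.

I, II, IV, III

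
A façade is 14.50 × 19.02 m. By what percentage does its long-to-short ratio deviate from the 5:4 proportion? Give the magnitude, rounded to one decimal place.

Ratio = 19.02 / 14.50 ≈ 1.3117.
Ideal 5:4 = 1.2500. |1.3117 − 1.2500| / 1.2500 ≈ 4.94% → 4.9%.

4.9%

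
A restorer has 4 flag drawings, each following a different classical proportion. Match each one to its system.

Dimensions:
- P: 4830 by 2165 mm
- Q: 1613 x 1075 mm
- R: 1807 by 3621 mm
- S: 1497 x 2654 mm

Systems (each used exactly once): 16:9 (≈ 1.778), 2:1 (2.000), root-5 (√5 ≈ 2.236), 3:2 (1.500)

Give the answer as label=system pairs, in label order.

P = 4830/2165 ≈ 2.231 → root-5 (2.236)
Q = 1613/1075 ≈ 1.500 → 3:2 (1.500)
R = 3621/1807 ≈ 2.004 → 2:1 (2.000)
S = 2654/1497 ≈ 1.773 → 16:9 (1.778)

P=root-5, Q=3:2, R=2:1, S=16:9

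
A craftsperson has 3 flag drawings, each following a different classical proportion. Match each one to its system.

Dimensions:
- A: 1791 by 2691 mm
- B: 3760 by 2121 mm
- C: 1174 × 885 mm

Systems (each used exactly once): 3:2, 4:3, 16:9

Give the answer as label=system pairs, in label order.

A = 2691/1791 ≈ 1.503 → 3:2 (1.500)
B = 3760/2121 ≈ 1.773 → 16:9 (1.778)
C = 1174/885 ≈ 1.327 → 4:3 (1.333)

A=3:2, B=16:9, C=4:3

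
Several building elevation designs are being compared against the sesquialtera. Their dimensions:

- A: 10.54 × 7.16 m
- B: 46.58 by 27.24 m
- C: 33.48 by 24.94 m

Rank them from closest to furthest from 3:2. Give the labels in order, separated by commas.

A, C, B

Ratios: A = 10.54 / 7.16 ≈ 1.472; B = 46.58 / 27.24 ≈ 1.710; C = 33.48 / 24.94 ≈ 1.342.
|Δ from 1.500|: A 0.028; B 0.210; C 0.158.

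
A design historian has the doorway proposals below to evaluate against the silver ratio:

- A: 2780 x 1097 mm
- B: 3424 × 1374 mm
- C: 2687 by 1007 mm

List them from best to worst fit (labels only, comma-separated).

B, A, C

Ratios: A = 2780 / 1097 ≈ 2.534; B = 3424 / 1374 ≈ 2.492; C = 2687 / 1007 ≈ 2.668.
|Δ from 2.414|: A 0.120; B 0.078; C 0.254.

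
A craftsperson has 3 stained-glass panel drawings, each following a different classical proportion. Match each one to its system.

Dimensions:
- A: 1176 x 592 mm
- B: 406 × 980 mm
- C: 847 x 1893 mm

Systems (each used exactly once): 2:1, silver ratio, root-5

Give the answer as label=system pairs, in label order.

A=2:1, B=silver ratio, C=root-5

Ratios: A ≈ 1.986; B ≈ 2.414; C ≈ 2.235.
Targets: 2:1 ≈ 2.000; silver ratio ≈ 2.414; root-5 ≈ 2.236.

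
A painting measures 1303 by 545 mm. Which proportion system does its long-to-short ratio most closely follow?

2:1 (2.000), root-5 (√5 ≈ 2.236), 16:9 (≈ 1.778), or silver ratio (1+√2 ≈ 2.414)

Ratio = 1303 / 545 ≈ 2.391.
Distances: 2:1 2.000 (Δ 0.391); root-5 2.236 (Δ 0.155); 16:9 1.778 (Δ 0.613); silver ratio 2.414 (Δ 0.023).

silver ratio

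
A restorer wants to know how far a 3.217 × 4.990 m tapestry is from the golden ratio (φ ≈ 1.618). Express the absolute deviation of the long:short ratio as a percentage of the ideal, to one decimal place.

Ratio = 4.990 / 3.217 ≈ 1.5511.
Ideal golden ratio ≈ 1.6180. |1.5511 − 1.6180| / 1.6180 ≈ 4.13% → 4.1%.

4.1%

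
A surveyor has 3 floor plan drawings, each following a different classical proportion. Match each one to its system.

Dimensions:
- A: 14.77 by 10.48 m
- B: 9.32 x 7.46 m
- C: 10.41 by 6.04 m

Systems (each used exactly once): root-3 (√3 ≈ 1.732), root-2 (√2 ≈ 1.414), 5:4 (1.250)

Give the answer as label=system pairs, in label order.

A=root-2, B=5:4, C=root-3

Ratios: A ≈ 1.409; B ≈ 1.249; C ≈ 1.724.
Targets: root-3 ≈ 1.732; root-2 ≈ 1.414; 5:4 ≈ 1.250.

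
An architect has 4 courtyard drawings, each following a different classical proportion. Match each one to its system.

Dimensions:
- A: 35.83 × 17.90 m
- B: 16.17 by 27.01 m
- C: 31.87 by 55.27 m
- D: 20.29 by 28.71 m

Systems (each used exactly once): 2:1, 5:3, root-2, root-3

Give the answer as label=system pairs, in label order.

A=2:1, B=5:3, C=root-3, D=root-2

Ratios: A ≈ 2.002; B ≈ 1.670; C ≈ 1.734; D ≈ 1.415.
Targets: 2:1 ≈ 2.000; 5:3 ≈ 1.667; root-2 ≈ 1.414; root-3 ≈ 1.732.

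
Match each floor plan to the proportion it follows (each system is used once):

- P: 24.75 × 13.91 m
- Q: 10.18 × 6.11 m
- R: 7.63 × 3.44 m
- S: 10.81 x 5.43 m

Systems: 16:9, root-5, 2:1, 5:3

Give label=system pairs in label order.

P=16:9, Q=5:3, R=root-5, S=2:1

P = 24.75/13.91 ≈ 1.779 → 16:9 (1.778)
Q = 10.18/6.11 ≈ 1.666 → 5:3 (1.667)
R = 7.63/3.44 ≈ 2.218 → root-5 (2.236)
S = 10.81/5.43 ≈ 1.991 → 2:1 (2.000)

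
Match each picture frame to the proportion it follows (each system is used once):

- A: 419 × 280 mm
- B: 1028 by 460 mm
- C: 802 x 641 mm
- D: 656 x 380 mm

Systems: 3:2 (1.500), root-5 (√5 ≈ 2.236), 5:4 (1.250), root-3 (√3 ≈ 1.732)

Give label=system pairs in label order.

A=3:2, B=root-5, C=5:4, D=root-3

Ratios: A ≈ 1.496; B ≈ 2.235; C ≈ 1.251; D ≈ 1.726.
Targets: 3:2 ≈ 1.500; root-5 ≈ 2.236; 5:4 ≈ 1.250; root-3 ≈ 1.732.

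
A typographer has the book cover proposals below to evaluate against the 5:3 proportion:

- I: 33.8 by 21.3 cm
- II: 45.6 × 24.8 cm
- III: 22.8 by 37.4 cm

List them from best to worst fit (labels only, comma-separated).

III, I, II

Ratios: I = 33.8 / 21.3 ≈ 1.587; II = 45.6 / 24.8 ≈ 1.839; III = 37.4 / 22.8 ≈ 1.640.
|Δ from 1.667|: I 0.080; II 0.172; III 0.027.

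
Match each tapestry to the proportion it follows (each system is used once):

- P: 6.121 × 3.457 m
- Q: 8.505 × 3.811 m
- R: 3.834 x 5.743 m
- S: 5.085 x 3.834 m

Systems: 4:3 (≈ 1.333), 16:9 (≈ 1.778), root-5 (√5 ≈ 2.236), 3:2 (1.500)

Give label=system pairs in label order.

P = 6.121/3.457 ≈ 1.771 → 16:9 (1.778)
Q = 8.505/3.811 ≈ 2.232 → root-5 (2.236)
R = 5.743/3.834 ≈ 1.498 → 3:2 (1.500)
S = 5.085/3.834 ≈ 1.326 → 4:3 (1.333)

P=16:9, Q=root-5, R=3:2, S=4:3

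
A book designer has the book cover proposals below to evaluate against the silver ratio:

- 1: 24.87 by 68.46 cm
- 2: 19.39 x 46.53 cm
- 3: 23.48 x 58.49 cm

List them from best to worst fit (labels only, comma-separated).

2, 3, 1

1: 68.46/24.87 ≈ 2.753 → |2.753 − 2.414| = 0.339
2: 46.53/19.39 ≈ 2.400 → |2.400 − 2.414| = 0.014
3: 58.49/23.48 ≈ 2.491 → |2.491 − 2.414| = 0.077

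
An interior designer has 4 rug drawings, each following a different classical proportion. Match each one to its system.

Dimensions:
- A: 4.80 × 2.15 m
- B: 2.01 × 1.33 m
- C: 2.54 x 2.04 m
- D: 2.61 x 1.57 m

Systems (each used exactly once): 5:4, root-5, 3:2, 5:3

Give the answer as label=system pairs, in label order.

A=root-5, B=3:2, C=5:4, D=5:3

A = 4.80/2.15 ≈ 2.233 → root-5 (2.236)
B = 2.01/1.33 ≈ 1.511 → 3:2 (1.500)
C = 2.54/2.04 ≈ 1.245 → 5:4 (1.250)
D = 2.61/1.57 ≈ 1.662 → 5:3 (1.667)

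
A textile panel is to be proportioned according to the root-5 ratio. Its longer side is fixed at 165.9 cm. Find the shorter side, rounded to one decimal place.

74.2 cm

root-5 ≈ 2.23607.
Shorter side = 165.9 ÷ 2.23607 ≈ 74.193 → 74.2 cm.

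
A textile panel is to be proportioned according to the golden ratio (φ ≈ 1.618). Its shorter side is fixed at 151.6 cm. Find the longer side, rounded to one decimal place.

golden ratio ≈ 1.61803.
Longer side = 151.6 × 1.61803 ≈ 245.293 → 245.3 cm.

245.3 cm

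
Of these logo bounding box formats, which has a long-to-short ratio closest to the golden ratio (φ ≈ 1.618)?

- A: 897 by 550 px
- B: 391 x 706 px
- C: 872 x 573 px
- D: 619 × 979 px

Ratios (long/short): A ≈ 1.631; B ≈ 1.806; C ≈ 1.522; D ≈ 1.582.
golden ratio ≈ 1.618; option A is nearest (Δ 0.013).

A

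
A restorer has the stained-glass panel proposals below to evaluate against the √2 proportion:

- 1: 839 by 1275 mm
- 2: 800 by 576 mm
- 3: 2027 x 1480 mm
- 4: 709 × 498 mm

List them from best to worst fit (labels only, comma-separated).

4, 2, 3, 1

Ratios: 1 = 1275 / 839 ≈ 1.520; 2 = 800 / 576 ≈ 1.389; 3 = 2027 / 1480 ≈ 1.370; 4 = 709 / 498 ≈ 1.424.
|Δ from 1.414|: 1 0.106; 2 0.025; 3 0.044; 4 0.010.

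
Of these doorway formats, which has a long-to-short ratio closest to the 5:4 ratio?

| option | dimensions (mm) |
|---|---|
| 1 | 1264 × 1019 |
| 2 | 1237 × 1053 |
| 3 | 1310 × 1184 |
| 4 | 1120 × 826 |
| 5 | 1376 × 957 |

1

Target 5:4 ≈ 1.250.
1: 1.240 (Δ0.010)  2: 1.175 (Δ0.075)  3: 1.106 (Δ0.144)  4: 1.356 (Δ0.106)  5: 1.438 (Δ0.188)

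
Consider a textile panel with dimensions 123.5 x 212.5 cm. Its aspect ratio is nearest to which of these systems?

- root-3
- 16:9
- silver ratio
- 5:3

root-3

Ratio = 212.5 / 123.5 ≈ 1.721.
Distances: root-3 1.732 (Δ 0.011); 16:9 1.778 (Δ 0.057); silver ratio 2.414 (Δ 0.693); 5:3 1.667 (Δ 0.054).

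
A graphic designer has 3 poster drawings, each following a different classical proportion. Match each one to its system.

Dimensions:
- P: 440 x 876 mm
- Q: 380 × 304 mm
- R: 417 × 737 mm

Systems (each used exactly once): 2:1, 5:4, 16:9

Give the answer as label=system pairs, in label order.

P=2:1, Q=5:4, R=16:9

P = 876/440 ≈ 1.991 → 2:1 (2.000)
Q = 380/304 ≈ 1.250 → 5:4 (1.250)
R = 737/417 ≈ 1.767 → 16:9 (1.778)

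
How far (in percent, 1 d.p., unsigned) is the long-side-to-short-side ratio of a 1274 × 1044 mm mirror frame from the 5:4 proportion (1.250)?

2.4%

Ratio = 1274 / 1044 ≈ 1.2203.
Ideal 5:4 = 1.2500. |1.2203 − 1.2500| / 1.2500 ≈ 2.38% → 2.4%.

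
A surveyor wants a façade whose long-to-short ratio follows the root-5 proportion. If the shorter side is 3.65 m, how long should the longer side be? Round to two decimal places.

8.16 m

root-5 ≈ 2.23607.
Longer side = 3.65 × 2.23607 ≈ 8.1617 → 8.16 m.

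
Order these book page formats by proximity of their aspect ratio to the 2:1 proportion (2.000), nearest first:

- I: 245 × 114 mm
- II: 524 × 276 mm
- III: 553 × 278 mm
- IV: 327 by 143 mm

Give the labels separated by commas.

III, II, I, IV

Ratios: I = 245 / 114 ≈ 2.149; II = 524 / 276 ≈ 1.899; III = 553 / 278 ≈ 1.989; IV = 327 / 143 ≈ 2.287.
|Δ from 2.000|: I 0.149; II 0.101; III 0.011; IV 0.287.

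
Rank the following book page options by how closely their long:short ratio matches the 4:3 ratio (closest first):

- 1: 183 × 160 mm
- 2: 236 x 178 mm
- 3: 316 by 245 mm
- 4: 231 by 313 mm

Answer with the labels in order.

2, 4, 3, 1

1: 183/160 ≈ 1.144 → |1.144 − 1.333| = 0.189
2: 236/178 ≈ 1.326 → |1.326 − 1.333| = 0.007
3: 316/245 ≈ 1.290 → |1.290 − 1.333| = 0.043
4: 313/231 ≈ 1.355 → |1.355 − 1.333| = 0.022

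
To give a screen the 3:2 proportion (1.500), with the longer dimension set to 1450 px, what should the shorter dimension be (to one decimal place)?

3:2 = 1.50000.
Shorter side = 1450 ÷ 1.50000 ≈ 966.667 → 966.7 px.

966.7 px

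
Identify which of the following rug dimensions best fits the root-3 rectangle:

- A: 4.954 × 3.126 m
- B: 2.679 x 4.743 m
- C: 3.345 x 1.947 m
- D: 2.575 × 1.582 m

C

Ratios (long/short): A ≈ 1.585; B ≈ 1.770; C ≈ 1.718; D ≈ 1.628.
root-3 ≈ 1.732; option C is nearest (Δ 0.014).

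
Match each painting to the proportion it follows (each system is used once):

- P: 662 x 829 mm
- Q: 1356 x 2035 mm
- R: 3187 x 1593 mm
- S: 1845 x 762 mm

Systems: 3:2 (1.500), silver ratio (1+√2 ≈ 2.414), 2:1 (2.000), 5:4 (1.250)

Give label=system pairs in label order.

Ratios: P ≈ 1.252; Q ≈ 1.501; R ≈ 2.001; S ≈ 2.421.
Targets: 3:2 ≈ 1.500; silver ratio ≈ 2.414; 2:1 ≈ 2.000; 5:4 ≈ 1.250.

P=5:4, Q=3:2, R=2:1, S=silver ratio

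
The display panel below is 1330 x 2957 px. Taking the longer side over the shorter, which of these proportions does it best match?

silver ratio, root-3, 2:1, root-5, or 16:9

root-5

Ratio = 2957 / 1330 ≈ 2.223.
Distances: silver ratio 2.414 (Δ 0.191); root-3 1.732 (Δ 0.491); 2:1 2.000 (Δ 0.223); root-5 2.236 (Δ 0.013); 16:9 1.778 (Δ 0.445).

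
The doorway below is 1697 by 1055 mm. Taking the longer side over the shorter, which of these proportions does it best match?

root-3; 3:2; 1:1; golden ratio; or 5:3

golden ratio

Ratio = 1697 / 1055 ≈ 1.609.
Distances: root-3 1.732 (Δ 0.123); 3:2 1.500 (Δ 0.109); 1:1 1.000 (Δ 0.609); golden ratio 1.618 (Δ 0.009); 5:3 1.667 (Δ 0.058).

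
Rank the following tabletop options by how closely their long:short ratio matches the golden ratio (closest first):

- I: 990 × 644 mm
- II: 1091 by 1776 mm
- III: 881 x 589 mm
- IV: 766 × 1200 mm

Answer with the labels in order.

I: 990/644 ≈ 1.537 → |1.537 − 1.618| = 0.081
II: 1776/1091 ≈ 1.628 → |1.628 − 1.618| = 0.010
III: 881/589 ≈ 1.496 → |1.496 − 1.618| = 0.122
IV: 1200/766 ≈ 1.567 → |1.567 − 1.618| = 0.051

II, IV, I, III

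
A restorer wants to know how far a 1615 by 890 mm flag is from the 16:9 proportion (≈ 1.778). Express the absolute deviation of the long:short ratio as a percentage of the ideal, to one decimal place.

2.1%

Ratio = 1615 / 890 ≈ 1.8146.
Ideal 16:9 ≈ 1.7778. |1.8146 − 1.7778| / 1.7778 ≈ 2.07% → 2.1%.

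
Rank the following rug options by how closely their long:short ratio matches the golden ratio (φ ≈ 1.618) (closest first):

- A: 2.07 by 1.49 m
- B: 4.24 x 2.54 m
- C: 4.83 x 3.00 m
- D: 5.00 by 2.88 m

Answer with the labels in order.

C, B, D, A

A: 2.07/1.49 ≈ 1.389 → |1.389 − 1.618| = 0.229
B: 4.24/2.54 ≈ 1.669 → |1.669 − 1.618| = 0.051
C: 4.83/3.00 ≈ 1.610 → |1.610 − 1.618| = 0.008
D: 5.00/2.88 ≈ 1.736 → |1.736 − 1.618| = 0.118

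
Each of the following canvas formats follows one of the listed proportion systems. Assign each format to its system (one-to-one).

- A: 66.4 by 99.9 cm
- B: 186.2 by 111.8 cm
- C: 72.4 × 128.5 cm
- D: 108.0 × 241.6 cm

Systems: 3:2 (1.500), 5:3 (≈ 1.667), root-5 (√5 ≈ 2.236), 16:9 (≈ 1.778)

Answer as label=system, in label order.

A=3:2, B=5:3, C=16:9, D=root-5

Ratios: A ≈ 1.505; B ≈ 1.665; C ≈ 1.775; D ≈ 2.237.
Targets: 3:2 ≈ 1.500; 5:3 ≈ 1.667; root-5 ≈ 2.236; 16:9 ≈ 1.778.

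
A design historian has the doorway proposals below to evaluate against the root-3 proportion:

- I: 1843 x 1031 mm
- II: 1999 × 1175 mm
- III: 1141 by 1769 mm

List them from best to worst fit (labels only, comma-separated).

II, I, III

I: 1843/1031 ≈ 1.788 → |1.788 − 1.732| = 0.056
II: 1999/1175 ≈ 1.701 → |1.701 − 1.732| = 0.031
III: 1769/1141 ≈ 1.550 → |1.550 − 1.732| = 0.182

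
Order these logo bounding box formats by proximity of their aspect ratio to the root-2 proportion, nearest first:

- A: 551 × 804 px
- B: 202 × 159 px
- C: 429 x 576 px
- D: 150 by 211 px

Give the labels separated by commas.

Ratios: A = 804 / 551 ≈ 1.459; B = 202 / 159 ≈ 1.270; C = 576 / 429 ≈ 1.343; D = 211 / 150 ≈ 1.407.
|Δ from 1.414|: A 0.045; B 0.144; C 0.071; D 0.007.

D, A, C, B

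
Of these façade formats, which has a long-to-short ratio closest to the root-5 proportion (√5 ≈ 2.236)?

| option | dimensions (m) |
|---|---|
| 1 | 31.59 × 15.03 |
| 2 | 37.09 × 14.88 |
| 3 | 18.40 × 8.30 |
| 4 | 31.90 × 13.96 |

3

Ratios (long/short): 1 ≈ 2.102; 2 ≈ 2.493; 3 ≈ 2.217; 4 ≈ 2.285.
root-5 ≈ 2.236; option 3 is nearest (Δ 0.019).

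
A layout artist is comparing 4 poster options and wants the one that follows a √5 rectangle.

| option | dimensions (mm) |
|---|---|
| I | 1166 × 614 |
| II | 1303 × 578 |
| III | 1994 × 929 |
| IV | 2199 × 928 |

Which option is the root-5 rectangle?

II

Ratios (long/short): I ≈ 1.899; II ≈ 2.254; III ≈ 2.146; IV ≈ 2.370.
root-5 ≈ 2.236; option II is nearest (Δ 0.018).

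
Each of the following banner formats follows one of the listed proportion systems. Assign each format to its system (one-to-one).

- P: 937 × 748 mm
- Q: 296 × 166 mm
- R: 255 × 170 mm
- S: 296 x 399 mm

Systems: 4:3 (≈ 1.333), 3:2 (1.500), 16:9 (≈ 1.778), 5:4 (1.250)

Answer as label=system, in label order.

P = 937/748 ≈ 1.253 → 5:4 (1.250)
Q = 296/166 ≈ 1.783 → 16:9 (1.778)
R = 255/170 ≈ 1.500 → 3:2 (1.500)
S = 399/296 ≈ 1.348 → 4:3 (1.333)

P=5:4, Q=16:9, R=3:2, S=4:3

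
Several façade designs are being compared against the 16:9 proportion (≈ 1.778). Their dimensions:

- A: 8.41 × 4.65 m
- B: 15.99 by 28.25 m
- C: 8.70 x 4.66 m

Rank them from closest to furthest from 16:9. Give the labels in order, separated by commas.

B, A, C

A: 8.41/4.65 ≈ 1.809 → |1.809 − 1.778| = 0.031
B: 28.25/15.99 ≈ 1.767 → |1.767 − 1.778| = 0.011
C: 8.70/4.66 ≈ 1.867 → |1.867 − 1.778| = 0.089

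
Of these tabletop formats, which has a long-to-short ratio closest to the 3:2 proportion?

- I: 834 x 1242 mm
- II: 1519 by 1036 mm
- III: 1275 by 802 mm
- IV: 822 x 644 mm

I

Target 3:2 ≈ 1.500.
I: 1.489 (Δ0.011)  II: 1.466 (Δ0.034)  III: 1.590 (Δ0.090)  IV: 1.276 (Δ0.224)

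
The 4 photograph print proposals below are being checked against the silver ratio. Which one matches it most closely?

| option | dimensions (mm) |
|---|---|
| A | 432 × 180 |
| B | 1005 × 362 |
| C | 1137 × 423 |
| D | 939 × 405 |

A

Target silver ratio ≈ 2.414.
A: 2.400 (Δ0.014)  B: 2.776 (Δ0.362)  C: 2.688 (Δ0.274)  D: 2.319 (Δ0.095)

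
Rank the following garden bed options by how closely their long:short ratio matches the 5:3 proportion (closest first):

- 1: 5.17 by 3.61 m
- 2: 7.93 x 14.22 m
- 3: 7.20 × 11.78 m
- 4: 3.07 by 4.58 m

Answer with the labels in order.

Ratios: 1 = 5.17 / 3.61 ≈ 1.432; 2 = 14.22 / 7.93 ≈ 1.793; 3 = 11.78 / 7.20 ≈ 1.636; 4 = 4.58 / 3.07 ≈ 1.492.
|Δ from 1.667|: 1 0.235; 2 0.126; 3 0.031; 4 0.175.

3, 2, 4, 1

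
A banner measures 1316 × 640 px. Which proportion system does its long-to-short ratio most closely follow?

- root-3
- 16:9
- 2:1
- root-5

2:1

Ratio = 1316 / 640 ≈ 2.056.
Distances: root-3 1.732 (Δ 0.324); 16:9 1.778 (Δ 0.278); 2:1 2.000 (Δ 0.056); root-5 2.236 (Δ 0.180).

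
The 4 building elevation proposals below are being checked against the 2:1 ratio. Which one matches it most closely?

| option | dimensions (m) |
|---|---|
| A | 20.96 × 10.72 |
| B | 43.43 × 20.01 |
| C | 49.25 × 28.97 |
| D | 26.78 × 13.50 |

Target 2:1 ≈ 2.000.
A: 1.955 (Δ0.045)  B: 2.170 (Δ0.170)  C: 1.700 (Δ0.300)  D: 1.984 (Δ0.016)

D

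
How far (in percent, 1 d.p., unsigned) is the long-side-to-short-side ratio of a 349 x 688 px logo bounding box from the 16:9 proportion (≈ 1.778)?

10.9%

Ratio = 688 / 349 ≈ 1.9713.
Ideal 16:9 ≈ 1.7778. |1.9713 − 1.7778| / 1.7778 ≈ 10.88% → 10.9%.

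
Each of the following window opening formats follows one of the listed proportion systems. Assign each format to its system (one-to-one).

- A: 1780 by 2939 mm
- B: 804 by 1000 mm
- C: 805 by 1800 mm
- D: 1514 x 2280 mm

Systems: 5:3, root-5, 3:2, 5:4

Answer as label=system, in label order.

Ratios: A ≈ 1.651; B ≈ 1.244; C ≈ 2.236; D ≈ 1.506.
Targets: 5:3 ≈ 1.667; root-5 ≈ 2.236; 3:2 ≈ 1.500; 5:4 ≈ 1.250.

A=5:3, B=5:4, C=root-5, D=3:2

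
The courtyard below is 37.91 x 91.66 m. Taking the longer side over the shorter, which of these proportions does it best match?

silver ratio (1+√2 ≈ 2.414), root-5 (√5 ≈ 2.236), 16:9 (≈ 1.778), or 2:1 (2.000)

silver ratio

91.66/37.91 ≈ 2.418. Nearest candidates are silver ratio (2.414, off by 0.004) and root-5 (2.236, off by 0.182).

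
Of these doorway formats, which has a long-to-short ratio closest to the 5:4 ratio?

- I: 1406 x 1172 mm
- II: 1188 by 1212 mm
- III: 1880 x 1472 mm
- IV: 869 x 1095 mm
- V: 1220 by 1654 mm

IV

Target 5:4 ≈ 1.250.
I: 1.200 (Δ0.050)  II: 1.020 (Δ0.230)  III: 1.277 (Δ0.027)  IV: 1.260 (Δ0.010)  V: 1.356 (Δ0.106)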